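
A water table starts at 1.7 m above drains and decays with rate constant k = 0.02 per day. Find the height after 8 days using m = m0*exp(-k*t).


m = m0 * exp(-k*t)
m = 1.7 * exp(-0.02 * 8)
m = 1.7 * exp(-0.1600)

1.4486 m


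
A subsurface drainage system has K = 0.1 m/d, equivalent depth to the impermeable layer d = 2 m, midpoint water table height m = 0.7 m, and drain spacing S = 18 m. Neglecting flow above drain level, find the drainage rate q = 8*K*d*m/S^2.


q = 8*K*d*m/S^2
q = 8*0.1*2*0.7/18^2
q = 1.1200 / 324

0.0035 m/d


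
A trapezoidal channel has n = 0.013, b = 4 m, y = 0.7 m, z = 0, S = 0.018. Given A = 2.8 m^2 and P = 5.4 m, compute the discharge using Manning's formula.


R = A/P = 2.8/5.4 = 0.518519
Q = (1/0.013) * 2.8 * 0.518519^(2/3) * 0.018^0.5

18.6507 m^3/s


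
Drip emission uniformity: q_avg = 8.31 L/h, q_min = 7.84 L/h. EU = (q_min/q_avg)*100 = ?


EU = (q_min/q_avg)*100 = (7.84/8.31)*100 = 94.3442%

94.3442 %


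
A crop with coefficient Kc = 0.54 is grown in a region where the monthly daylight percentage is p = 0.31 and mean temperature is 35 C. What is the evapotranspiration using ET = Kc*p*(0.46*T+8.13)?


ET = Kc * p * (0.46*T + 8.13)
ET = 0.54 * 0.31 * (0.46*35 + 8.13)
ET = 0.54 * 0.31 * 24.2300

4.0561 mm/day


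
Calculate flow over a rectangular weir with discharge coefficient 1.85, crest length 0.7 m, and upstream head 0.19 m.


Q = C * L * H^(3/2) = 1.85 * 0.7 * 0.19^1.5 = 1.85 * 0.7 * 0.082819

0.1073 m^3/s


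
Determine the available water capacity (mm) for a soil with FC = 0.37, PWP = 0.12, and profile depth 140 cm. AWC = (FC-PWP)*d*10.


AWC = (FC - PWP) * d * 10
AWC = (0.37 - 0.12) * 140 * 10
AWC = 0.2500 * 140 * 10

350.0000 mm


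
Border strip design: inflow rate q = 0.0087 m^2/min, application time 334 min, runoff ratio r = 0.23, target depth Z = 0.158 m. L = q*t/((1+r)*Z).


L = q*t/((1+r)*Z)
L = 0.0087*334/((1+0.23)*0.158)
L = 2.9058/0.19434

14.9521 m


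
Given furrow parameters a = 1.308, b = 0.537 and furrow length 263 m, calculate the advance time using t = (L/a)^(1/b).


t = (L/a)^(1/b)
t = (263/1.308)^(1/0.537)
t = 201.070336^(1/0.537)

19466.5347 min


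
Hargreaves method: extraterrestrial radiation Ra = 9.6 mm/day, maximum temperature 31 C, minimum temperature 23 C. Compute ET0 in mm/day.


Tmean = (Tmax + Tmin)/2 = (31 + 23)/2 = 27.0
ET0 = 0.0023 * 9.6 * (27.0 + 17.8) * sqrt(31 - 23)
ET0 = 0.0023 * 9.6 * 44.8 * 2.828427

2.7978 mm/day


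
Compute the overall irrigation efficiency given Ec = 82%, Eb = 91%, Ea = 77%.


Ec = 0.82, Eb = 0.91, Ea = 0.77
E = 0.82 * 0.91 * 0.77 * 100 = 57.4574%

57.4574 %


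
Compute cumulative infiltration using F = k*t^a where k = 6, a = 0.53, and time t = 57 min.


F = k * t^a = 6 * 57^0.53
F = 6 * 8.523416

51.1405 mm


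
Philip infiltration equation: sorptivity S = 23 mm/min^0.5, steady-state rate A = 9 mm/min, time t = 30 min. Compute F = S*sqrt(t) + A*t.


F = S*sqrt(t) + A*t
F = 23*sqrt(30) + 9*30
F = 23*5.477226 + 270

395.9762 mm


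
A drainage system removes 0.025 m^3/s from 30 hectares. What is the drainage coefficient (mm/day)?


DC = Q * 86400 / (A * 10000) * 1000
DC = 0.025 * 86400 / (30 * 10000) * 1000
DC = 2160000.0000 / 300000

7.2000 mm/day


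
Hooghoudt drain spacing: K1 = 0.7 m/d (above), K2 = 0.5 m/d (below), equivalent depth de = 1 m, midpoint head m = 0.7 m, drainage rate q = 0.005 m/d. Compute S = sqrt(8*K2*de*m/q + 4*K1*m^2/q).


S^2 = 8*K2*de*m/q + 4*K1*m^2/q
S^2 = 8*0.5*1*0.7/0.005 + 4*0.7*0.7^2/0.005
S = sqrt(834.4000)

28.8860 m


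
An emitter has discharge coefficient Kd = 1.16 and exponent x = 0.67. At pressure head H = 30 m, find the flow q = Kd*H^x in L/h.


q = Kd * H^x = 1.16 * 30^0.67 = 1.16 * 9.764977

11.3274 L/h


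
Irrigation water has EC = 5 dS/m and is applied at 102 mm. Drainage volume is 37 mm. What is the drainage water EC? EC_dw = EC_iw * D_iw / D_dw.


EC_dw = EC_iw * D_iw / D_dw
EC_dw = 5 * 102 / 37
EC_dw = 510 / 37

13.7838 dS/m


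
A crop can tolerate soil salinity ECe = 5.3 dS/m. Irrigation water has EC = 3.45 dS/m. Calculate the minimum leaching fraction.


LR = ECiw / (5*ECe - ECiw)
LR = 3.45 / (5*5.3 - 3.45)
LR = 3.45 / 23.0500

0.1497


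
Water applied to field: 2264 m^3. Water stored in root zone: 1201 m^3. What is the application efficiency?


Ea = V_root / V_field * 100 = 1201 / 2264 * 100 = 53.0477%

53.0477 %


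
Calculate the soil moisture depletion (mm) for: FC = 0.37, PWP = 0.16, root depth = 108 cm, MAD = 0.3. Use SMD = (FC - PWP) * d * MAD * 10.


SMD = (FC - PWP) * d * MAD * 10
SMD = (0.37 - 0.16) * 108 * 0.3 * 10
SMD = 0.2100 * 108 * 0.3 * 10

68.0400 mm


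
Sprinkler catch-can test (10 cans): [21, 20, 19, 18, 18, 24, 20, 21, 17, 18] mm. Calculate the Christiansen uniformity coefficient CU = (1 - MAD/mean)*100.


mean = 19.600000 mm
MAD = 1.600000 mm
CU = (1 - 1.600000/19.600000)*100

91.8367 %


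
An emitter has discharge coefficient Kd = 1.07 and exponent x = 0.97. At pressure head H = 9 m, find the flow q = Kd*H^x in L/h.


q = Kd * H^x = 1.07 * 9^0.97 = 1.07 * 8.425879

9.0157 L/h


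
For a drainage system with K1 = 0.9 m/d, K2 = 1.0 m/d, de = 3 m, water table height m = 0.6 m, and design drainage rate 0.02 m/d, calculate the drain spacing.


S^2 = 8*K2*de*m/q + 4*K1*m^2/q
S^2 = 8*1.0*3*0.6/0.02 + 4*0.9*0.6^2/0.02
S = sqrt(784.8000)

28.0143 m


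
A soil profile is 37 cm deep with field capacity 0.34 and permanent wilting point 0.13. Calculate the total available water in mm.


AWC = (FC - PWP) * d * 10
AWC = (0.34 - 0.13) * 37 * 10
AWC = 0.2100 * 37 * 10

77.7000 mm


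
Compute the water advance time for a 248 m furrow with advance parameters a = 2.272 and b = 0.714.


t = (L/a)^(1/b)
t = (248/2.272)^(1/0.714)
t = 109.154930^(1/0.714)

715.1588 min


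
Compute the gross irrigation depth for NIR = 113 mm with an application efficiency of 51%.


Ea = 51% = 0.51
GID = NIR / Ea = 113 / 0.51 = 221.5686 mm

221.5686 mm


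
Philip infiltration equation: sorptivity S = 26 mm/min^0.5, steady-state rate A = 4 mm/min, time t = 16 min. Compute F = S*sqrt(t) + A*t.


F = S*sqrt(t) + A*t
F = 26*sqrt(16) + 4*16
F = 26*4.000000 + 64

168.0000 mm


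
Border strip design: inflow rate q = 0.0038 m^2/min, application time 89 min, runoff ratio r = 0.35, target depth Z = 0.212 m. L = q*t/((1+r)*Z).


L = q*t/((1+r)*Z)
L = 0.0038*89/((1+0.35)*0.212)
L = 0.3382/0.2862

1.1817 m


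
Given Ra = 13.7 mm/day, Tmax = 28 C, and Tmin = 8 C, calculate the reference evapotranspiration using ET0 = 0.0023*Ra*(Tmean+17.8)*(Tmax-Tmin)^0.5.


Tmean = (Tmax + Tmin)/2 = (28 + 8)/2 = 18.0
ET0 = 0.0023 * 13.7 * (18.0 + 17.8) * sqrt(28 - 8)
ET0 = 0.0023 * 13.7 * 35.8 * 4.472136

5.0448 mm/day


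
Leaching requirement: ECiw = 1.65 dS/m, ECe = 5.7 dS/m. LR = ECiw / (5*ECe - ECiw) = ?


LR = ECiw / (5*ECe - ECiw)
LR = 1.65 / (5*5.7 - 1.65)
LR = 1.65 / 26.8500

0.0615


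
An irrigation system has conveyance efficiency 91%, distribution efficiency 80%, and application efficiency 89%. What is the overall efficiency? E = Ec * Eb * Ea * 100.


Ec = 0.91, Eb = 0.8, Ea = 0.89
E = 0.91 * 0.8 * 0.89 * 100 = 64.7920%

64.7920 %


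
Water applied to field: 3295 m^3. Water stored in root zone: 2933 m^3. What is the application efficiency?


Ea = V_root / V_field * 100 = 2933 / 3295 * 100 = 89.0137%

89.0137 %


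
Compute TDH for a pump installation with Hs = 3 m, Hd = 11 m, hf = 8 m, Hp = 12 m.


TDH = Hs + Hd + hf + Hp = 3 + 11 + 8 + 12 = 34

34 m


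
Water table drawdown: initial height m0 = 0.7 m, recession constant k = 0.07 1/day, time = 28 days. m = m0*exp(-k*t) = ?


m = m0 * exp(-k*t)
m = 0.7 * exp(-0.07 * 28)
m = 0.7 * exp(-1.9600)

0.0986 m


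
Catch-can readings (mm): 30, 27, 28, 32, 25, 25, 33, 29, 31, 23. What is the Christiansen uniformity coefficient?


mean = 28.300000 mm
MAD = 2.700000 mm
CU = (1 - 2.700000/28.300000)*100

90.4594 %


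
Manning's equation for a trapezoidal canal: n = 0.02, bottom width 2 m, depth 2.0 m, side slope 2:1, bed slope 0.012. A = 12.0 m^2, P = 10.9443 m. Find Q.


R = A/P = 12.0/10.9443 = 1.096461
Q = (1/0.02) * 12.0 * 1.096461^(2/3) * 0.012^0.5

69.8882 m^3/s


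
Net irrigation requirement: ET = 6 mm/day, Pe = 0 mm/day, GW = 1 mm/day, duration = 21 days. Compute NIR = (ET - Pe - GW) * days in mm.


Daily deficit = ET - Pe - GW = 6 - 0 - 1 = 5 mm/day
NIR = 5 * 21 = 105 mm

105.0000 mm


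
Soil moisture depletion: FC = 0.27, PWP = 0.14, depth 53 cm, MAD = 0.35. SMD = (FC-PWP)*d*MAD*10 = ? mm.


SMD = (FC - PWP) * d * MAD * 10
SMD = (0.27 - 0.14) * 53 * 0.35 * 10
SMD = 0.1300 * 53 * 0.35 * 10

24.1150 mm


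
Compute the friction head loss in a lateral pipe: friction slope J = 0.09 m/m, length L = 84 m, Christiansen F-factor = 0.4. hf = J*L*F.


hf = J * L * F = 0.09 * 84 * 0.4 = 3.0240 m

3.0240 m


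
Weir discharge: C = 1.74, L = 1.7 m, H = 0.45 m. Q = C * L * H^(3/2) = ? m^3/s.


Q = C * L * H^(3/2) = 1.74 * 1.7 * 0.45^1.5 = 1.74 * 1.7 * 0.301869

0.8929 m^3/s


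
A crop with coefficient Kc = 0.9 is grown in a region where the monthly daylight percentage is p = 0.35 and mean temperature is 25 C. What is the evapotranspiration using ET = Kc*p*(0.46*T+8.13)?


ET = Kc * p * (0.46*T + 8.13)
ET = 0.9 * 0.35 * (0.46*25 + 8.13)
ET = 0.9 * 0.35 * 19.6300

6.1835 mm/day


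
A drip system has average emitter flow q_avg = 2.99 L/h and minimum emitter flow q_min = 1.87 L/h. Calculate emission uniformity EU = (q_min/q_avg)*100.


EU = (q_min/q_avg)*100 = (1.87/2.99)*100 = 62.5418%

62.5418 %


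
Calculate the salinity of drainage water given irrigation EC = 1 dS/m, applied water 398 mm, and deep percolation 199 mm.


EC_dw = EC_iw * D_iw / D_dw
EC_dw = 1 * 398 / 199
EC_dw = 398 / 199

2.0000 dS/m


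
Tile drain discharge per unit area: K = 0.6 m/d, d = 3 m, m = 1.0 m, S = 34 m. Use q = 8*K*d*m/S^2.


q = 8*K*d*m/S^2
q = 8*0.6*3*1.0/34^2
q = 14.4000 / 1156

0.0125 m/d


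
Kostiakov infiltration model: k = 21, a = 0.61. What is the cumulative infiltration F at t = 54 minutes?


F = k * t^a = 21 * 54^0.61
F = 21 * 11.396203

239.3203 mm


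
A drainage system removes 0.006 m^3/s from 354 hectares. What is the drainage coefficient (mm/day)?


DC = Q * 86400 / (A * 10000) * 1000
DC = 0.006 * 86400 / (354 * 10000) * 1000
DC = 518400.0000 / 3540000

0.1464 mm/day


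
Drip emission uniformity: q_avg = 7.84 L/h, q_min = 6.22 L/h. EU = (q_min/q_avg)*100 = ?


EU = (q_min/q_avg)*100 = (6.22/7.84)*100 = 79.3367%

79.3367 %


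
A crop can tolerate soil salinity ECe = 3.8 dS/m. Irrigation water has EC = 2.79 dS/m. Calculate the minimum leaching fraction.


LR = ECiw / (5*ECe - ECiw)
LR = 2.79 / (5*3.8 - 2.79)
LR = 2.79 / 16.2100

0.1721


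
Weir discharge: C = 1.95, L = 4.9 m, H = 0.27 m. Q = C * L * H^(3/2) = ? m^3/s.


Q = C * L * H^(3/2) = 1.95 * 4.9 * 0.27^1.5 = 1.95 * 4.9 * 0.140296

1.3405 m^3/s


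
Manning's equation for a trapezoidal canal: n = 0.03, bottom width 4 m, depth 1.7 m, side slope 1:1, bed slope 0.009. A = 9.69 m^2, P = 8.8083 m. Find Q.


R = A/P = 9.69/8.8083 = 1.100099
Q = (1/0.03) * 9.69 * 1.100099^(2/3) * 0.009^0.5

32.6546 m^3/s


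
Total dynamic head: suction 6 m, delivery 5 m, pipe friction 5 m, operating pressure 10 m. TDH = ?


TDH = Hs + Hd + hf + Hp = 6 + 5 + 5 + 10 = 26

26 m


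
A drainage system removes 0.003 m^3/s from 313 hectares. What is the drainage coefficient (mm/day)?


DC = Q * 86400 / (A * 10000) * 1000
DC = 0.003 * 86400 / (313 * 10000) * 1000
DC = 259200.0000 / 3130000

0.0828 mm/day


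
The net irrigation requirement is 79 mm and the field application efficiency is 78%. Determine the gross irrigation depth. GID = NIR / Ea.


Ea = 78% = 0.78
GID = NIR / Ea = 79 / 0.78 = 101.2821 mm

101.2821 mm


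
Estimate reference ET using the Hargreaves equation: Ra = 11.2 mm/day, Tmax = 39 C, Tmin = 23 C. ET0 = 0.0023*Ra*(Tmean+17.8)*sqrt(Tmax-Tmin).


Tmean = (Tmax + Tmin)/2 = (39 + 23)/2 = 31.0
ET0 = 0.0023 * 11.2 * (31.0 + 17.8) * sqrt(39 - 23)
ET0 = 0.0023 * 11.2 * 48.8 * 4.000000

5.0284 mm/day


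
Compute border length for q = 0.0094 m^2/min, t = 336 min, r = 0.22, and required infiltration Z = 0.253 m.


L = q*t/((1+r)*Z)
L = 0.0094*336/((1+0.22)*0.253)
L = 3.1584/0.30866

10.2326 m


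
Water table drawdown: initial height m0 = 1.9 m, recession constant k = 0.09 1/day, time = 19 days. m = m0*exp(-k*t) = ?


m = m0 * exp(-k*t)
m = 1.9 * exp(-0.09 * 19)
m = 1.9 * exp(-1.7100)

0.3436 m


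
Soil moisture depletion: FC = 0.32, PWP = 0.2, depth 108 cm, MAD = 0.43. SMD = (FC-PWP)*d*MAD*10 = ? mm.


SMD = (FC - PWP) * d * MAD * 10
SMD = (0.32 - 0.2) * 108 * 0.43 * 10
SMD = 0.1200 * 108 * 0.43 * 10

55.7280 mm


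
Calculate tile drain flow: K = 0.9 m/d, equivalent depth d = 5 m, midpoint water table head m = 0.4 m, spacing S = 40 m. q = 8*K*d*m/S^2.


q = 8*K*d*m/S^2
q = 8*0.9*5*0.4/40^2
q = 14.4000 / 1600

0.0090 m/d


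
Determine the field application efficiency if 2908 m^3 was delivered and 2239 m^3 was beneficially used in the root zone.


Ea = V_root / V_field * 100 = 2239 / 2908 * 100 = 76.9945%

76.9945 %


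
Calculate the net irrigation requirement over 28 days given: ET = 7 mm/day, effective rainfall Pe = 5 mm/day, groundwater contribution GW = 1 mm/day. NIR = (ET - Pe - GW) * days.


Daily deficit = ET - Pe - GW = 7 - 5 - 1 = 1 mm/day
NIR = 1 * 28 = 28 mm

28.0000 mm


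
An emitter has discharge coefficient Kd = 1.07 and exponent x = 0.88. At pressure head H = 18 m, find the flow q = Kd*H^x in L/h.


q = Kd * H^x = 1.07 * 18^0.88 = 1.07 * 12.724473

13.6152 L/h


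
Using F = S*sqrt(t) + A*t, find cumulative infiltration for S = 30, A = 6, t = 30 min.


F = S*sqrt(t) + A*t
F = 30*sqrt(30) + 6*30
F = 30*5.477226 + 180

344.3168 mm


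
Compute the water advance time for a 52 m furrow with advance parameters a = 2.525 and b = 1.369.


t = (L/a)^(1/b)
t = (52/2.525)^(1/1.369)
t = 20.594059^(1/1.369)

9.1125 min


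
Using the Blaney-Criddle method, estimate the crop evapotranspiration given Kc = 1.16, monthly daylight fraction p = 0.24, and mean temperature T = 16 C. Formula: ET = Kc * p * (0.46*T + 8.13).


ET = Kc * p * (0.46*T + 8.13)
ET = 1.16 * 0.24 * (0.46*16 + 8.13)
ET = 1.16 * 0.24 * 15.4900

4.3124 mm/day


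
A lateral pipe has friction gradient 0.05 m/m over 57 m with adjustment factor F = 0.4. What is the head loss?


hf = J * L * F = 0.05 * 57 * 0.4 = 1.1400 m

1.1400 m


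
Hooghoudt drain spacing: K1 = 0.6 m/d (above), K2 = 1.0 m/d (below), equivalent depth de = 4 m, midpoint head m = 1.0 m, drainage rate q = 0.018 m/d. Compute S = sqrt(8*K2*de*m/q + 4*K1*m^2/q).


S^2 = 8*K2*de*m/q + 4*K1*m^2/q
S^2 = 8*1.0*4*1.0/0.018 + 4*0.6*1.0^2/0.018
S = sqrt(1911.1111)

43.7163 m


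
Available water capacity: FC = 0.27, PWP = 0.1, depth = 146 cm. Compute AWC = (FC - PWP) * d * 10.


AWC = (FC - PWP) * d * 10
AWC = (0.27 - 0.1) * 146 * 10
AWC = 0.1700 * 146 * 10

248.2000 mm


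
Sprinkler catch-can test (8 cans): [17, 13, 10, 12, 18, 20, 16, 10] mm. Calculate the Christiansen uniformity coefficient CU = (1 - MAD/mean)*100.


mean = 14.500000 mm
MAD = 3.250000 mm
CU = (1 - 3.250000/14.500000)*100

77.5862 %


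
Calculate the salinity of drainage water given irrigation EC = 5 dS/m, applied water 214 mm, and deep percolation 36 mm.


EC_dw = EC_iw * D_iw / D_dw
EC_dw = 5 * 214 / 36
EC_dw = 1070 / 36

29.7222 dS/m


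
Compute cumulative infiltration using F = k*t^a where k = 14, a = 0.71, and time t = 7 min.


F = k * t^a = 14 * 7^0.71
F = 14 * 3.981251

55.7375 mm


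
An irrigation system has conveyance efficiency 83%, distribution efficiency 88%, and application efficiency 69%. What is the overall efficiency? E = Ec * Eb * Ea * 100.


Ec = 0.83, Eb = 0.88, Ea = 0.69
E = 0.83 * 0.88 * 0.69 * 100 = 50.3976%

50.3976 %


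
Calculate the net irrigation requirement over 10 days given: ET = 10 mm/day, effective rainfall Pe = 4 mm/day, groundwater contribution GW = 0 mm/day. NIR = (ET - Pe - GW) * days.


Daily deficit = ET - Pe - GW = 10 - 4 - 0 = 6 mm/day
NIR = 6 * 10 = 60 mm

60.0000 mm


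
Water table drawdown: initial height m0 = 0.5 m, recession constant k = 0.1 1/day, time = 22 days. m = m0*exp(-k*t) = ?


m = m0 * exp(-k*t)
m = 0.5 * exp(-0.1 * 22)
m = 0.5 * exp(-2.2000)

0.0554 m


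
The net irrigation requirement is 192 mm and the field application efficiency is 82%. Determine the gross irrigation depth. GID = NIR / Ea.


Ea = 82% = 0.82
GID = NIR / Ea = 192 / 0.82 = 234.1463 mm

234.1463 mm


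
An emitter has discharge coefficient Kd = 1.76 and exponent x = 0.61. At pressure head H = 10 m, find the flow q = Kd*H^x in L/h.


q = Kd * H^x = 1.76 * 10^0.61 = 1.76 * 4.073803

7.1699 L/h


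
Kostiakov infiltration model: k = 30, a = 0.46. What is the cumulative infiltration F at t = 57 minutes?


F = k * t^a = 30 * 57^0.46
F = 30 * 6.422475

192.6743 mm


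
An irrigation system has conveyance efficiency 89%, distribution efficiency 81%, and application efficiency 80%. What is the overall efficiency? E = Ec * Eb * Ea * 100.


Ec = 0.89, Eb = 0.81, Ea = 0.8
E = 0.89 * 0.81 * 0.8 * 100 = 57.6720%

57.6720 %


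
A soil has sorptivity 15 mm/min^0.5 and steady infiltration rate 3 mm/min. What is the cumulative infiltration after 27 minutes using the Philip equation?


F = S*sqrt(t) + A*t
F = 15*sqrt(27) + 3*27
F = 15*5.196152 + 81

158.9423 mm


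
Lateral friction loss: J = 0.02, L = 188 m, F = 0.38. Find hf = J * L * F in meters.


hf = J * L * F = 0.02 * 188 * 0.38 = 1.4288 m

1.4288 m


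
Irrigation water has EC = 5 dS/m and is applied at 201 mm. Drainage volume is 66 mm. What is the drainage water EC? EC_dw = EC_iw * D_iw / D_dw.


EC_dw = EC_iw * D_iw / D_dw
EC_dw = 5 * 201 / 66
EC_dw = 1005 / 66

15.2273 dS/m


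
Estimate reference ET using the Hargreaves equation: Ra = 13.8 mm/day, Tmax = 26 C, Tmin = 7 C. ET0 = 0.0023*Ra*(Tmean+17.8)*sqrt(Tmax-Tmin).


Tmean = (Tmax + Tmin)/2 = (26 + 7)/2 = 16.5
ET0 = 0.0023 * 13.8 * (16.5 + 17.8) * sqrt(26 - 7)
ET0 = 0.0023 * 13.8 * 34.3 * 4.358899

4.7455 mm/day


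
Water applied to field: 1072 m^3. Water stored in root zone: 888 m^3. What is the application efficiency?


Ea = V_root / V_field * 100 = 888 / 1072 * 100 = 82.8358%

82.8358 %


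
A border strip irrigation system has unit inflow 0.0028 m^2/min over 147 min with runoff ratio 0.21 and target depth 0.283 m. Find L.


L = q*t/((1+r)*Z)
L = 0.0028*147/((1+0.21)*0.283)
L = 0.4116/0.34243

1.2020 m


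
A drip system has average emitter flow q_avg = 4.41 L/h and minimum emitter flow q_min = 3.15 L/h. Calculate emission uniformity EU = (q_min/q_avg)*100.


EU = (q_min/q_avg)*100 = (3.15/4.41)*100 = 71.4286%

71.4286 %


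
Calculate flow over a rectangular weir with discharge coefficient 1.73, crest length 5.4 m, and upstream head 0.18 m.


Q = C * L * H^(3/2) = 1.73 * 5.4 * 0.18^1.5 = 1.73 * 5.4 * 0.076368

0.7134 m^3/s


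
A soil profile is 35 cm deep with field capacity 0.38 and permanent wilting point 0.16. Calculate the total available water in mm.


AWC = (FC - PWP) * d * 10
AWC = (0.38 - 0.16) * 35 * 10
AWC = 0.2200 * 35 * 10

77.0000 mm


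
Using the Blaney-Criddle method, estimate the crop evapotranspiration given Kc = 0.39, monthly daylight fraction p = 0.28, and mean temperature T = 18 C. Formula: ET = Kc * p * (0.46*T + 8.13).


ET = Kc * p * (0.46*T + 8.13)
ET = 0.39 * 0.28 * (0.46*18 + 8.13)
ET = 0.39 * 0.28 * 16.4100

1.7920 mm/day


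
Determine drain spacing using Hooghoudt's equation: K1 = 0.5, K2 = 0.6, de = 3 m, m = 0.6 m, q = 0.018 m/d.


S^2 = 8*K2*de*m/q + 4*K1*m^2/q
S^2 = 8*0.6*3*0.6/0.018 + 4*0.5*0.6^2/0.018
S = sqrt(520.0000)

22.8035 m


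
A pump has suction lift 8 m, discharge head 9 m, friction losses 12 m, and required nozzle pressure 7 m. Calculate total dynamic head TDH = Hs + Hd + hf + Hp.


TDH = Hs + Hd + hf + Hp = 8 + 9 + 12 + 7 = 36

36 m


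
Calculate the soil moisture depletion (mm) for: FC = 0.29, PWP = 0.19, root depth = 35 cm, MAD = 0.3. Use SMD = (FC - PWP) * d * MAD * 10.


SMD = (FC - PWP) * d * MAD * 10
SMD = (0.29 - 0.19) * 35 * 0.3 * 10
SMD = 0.1000 * 35 * 0.3 * 10

10.5000 mm


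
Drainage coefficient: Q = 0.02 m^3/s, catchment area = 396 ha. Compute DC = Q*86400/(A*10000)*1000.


DC = Q * 86400 / (A * 10000) * 1000
DC = 0.02 * 86400 / (396 * 10000) * 1000
DC = 1728000.0000 / 3960000

0.4364 mm/day


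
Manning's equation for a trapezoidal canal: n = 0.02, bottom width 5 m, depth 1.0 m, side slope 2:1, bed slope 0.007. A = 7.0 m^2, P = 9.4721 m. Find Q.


R = A/P = 7.0/9.4721 = 0.739012
Q = (1/0.02) * 7.0 * 0.739012^(2/3) * 0.007^0.5

23.9360 m^3/s


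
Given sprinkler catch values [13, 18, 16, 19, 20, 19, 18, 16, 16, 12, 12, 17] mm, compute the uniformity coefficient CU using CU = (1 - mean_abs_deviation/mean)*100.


mean = 16.333333 mm
MAD = 2.166667 mm
CU = (1 - 2.166667/16.333333)*100

86.7347 %


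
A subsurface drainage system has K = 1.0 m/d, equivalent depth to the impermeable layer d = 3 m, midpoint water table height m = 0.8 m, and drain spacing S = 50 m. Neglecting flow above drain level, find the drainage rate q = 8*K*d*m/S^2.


q = 8*K*d*m/S^2
q = 8*1.0*3*0.8/50^2
q = 19.2000 / 2500

0.0077 m/d


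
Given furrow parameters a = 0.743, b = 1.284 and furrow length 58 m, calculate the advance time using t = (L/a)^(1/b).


t = (L/a)^(1/b)
t = (58/0.743)^(1/1.284)
t = 78.061911^(1/1.284)

29.7757 min


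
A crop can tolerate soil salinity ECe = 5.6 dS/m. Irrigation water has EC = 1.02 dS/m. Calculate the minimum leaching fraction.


LR = ECiw / (5*ECe - ECiw)
LR = 1.02 / (5*5.6 - 1.02)
LR = 1.02 / 26.9800

0.0378


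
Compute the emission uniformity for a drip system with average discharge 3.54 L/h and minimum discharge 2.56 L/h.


EU = (q_min/q_avg)*100 = (2.56/3.54)*100 = 72.3164%

72.3164 %


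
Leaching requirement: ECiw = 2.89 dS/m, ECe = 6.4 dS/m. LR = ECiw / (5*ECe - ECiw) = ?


LR = ECiw / (5*ECe - ECiw)
LR = 2.89 / (5*6.4 - 2.89)
LR = 2.89 / 29.1100

0.0993


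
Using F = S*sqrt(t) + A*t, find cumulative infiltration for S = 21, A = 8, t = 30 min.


F = S*sqrt(t) + A*t
F = 21*sqrt(30) + 8*30
F = 21*5.477226 + 240

355.0217 mm


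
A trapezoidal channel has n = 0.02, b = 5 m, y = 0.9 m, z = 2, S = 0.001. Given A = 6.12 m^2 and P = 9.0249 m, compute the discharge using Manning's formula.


R = A/P = 6.12/9.0249 = 0.678124
Q = (1/0.02) * 6.12 * 0.678124^(2/3) * 0.001^0.5

7.4690 m^3/s


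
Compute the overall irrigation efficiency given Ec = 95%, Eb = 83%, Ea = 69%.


Ec = 0.95, Eb = 0.83, Ea = 0.69
E = 0.95 * 0.83 * 0.69 * 100 = 54.4065%

54.4065 %


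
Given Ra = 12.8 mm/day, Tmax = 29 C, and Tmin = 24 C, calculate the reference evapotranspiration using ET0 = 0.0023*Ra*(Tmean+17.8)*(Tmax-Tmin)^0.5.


Tmean = (Tmax + Tmin)/2 = (29 + 24)/2 = 26.5
ET0 = 0.0023 * 12.8 * (26.5 + 17.8) * sqrt(29 - 24)
ET0 = 0.0023 * 12.8 * 44.3 * 2.236068

2.9163 mm/day


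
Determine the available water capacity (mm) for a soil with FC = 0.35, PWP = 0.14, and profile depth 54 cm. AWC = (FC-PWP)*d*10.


AWC = (FC - PWP) * d * 10
AWC = (0.35 - 0.14) * 54 * 10
AWC = 0.2100 * 54 * 10

113.4000 mm


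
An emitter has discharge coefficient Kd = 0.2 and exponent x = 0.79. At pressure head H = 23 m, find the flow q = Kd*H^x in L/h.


q = Kd * H^x = 0.2 * 23^0.79 = 0.2 * 11.905976

2.3812 L/h


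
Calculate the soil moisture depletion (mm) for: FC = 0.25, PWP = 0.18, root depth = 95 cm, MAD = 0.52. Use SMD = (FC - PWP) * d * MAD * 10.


SMD = (FC - PWP) * d * MAD * 10
SMD = (0.25 - 0.18) * 95 * 0.52 * 10
SMD = 0.0700 * 95 * 0.52 * 10

34.5800 mm


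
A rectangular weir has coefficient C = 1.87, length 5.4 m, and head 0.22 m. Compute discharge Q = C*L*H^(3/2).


Q = C * L * H^(3/2) = 1.87 * 5.4 * 0.22^1.5 = 1.87 * 5.4 * 0.103189

1.0420 m^3/s


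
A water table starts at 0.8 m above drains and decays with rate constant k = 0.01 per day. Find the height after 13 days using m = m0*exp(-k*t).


m = m0 * exp(-k*t)
m = 0.8 * exp(-0.01 * 13)
m = 0.8 * exp(-0.1300)

0.7025 m


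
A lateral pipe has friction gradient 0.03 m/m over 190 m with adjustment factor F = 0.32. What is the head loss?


hf = J * L * F = 0.03 * 190 * 0.32 = 1.8240 m

1.8240 m


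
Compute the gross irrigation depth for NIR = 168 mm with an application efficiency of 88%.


Ea = 88% = 0.88
GID = NIR / Ea = 168 / 0.88 = 190.9091 mm

190.9091 mm


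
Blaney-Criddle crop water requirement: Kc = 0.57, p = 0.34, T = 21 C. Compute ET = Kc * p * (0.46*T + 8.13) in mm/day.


ET = Kc * p * (0.46*T + 8.13)
ET = 0.57 * 0.34 * (0.46*21 + 8.13)
ET = 0.57 * 0.34 * 17.7900

3.4477 mm/day


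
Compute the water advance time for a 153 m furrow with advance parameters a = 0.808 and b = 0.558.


t = (L/a)^(1/b)
t = (153/0.808)^(1/0.558)
t = 189.356436^(1/0.558)

12054.4411 min


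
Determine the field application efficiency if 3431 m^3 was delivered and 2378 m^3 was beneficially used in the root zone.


Ea = V_root / V_field * 100 = 2378 / 3431 * 100 = 69.3092%

69.3092 %


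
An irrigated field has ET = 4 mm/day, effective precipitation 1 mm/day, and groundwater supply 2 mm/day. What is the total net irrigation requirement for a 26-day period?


Daily deficit = ET - Pe - GW = 4 - 1 - 2 = 1 mm/day
NIR = 1 * 26 = 26 mm

26.0000 mm


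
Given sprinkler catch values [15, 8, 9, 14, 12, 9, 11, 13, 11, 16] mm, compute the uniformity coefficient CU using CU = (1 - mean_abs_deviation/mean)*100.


mean = 11.800000 mm
MAD = 2.200000 mm
CU = (1 - 2.200000/11.800000)*100

81.3559 %


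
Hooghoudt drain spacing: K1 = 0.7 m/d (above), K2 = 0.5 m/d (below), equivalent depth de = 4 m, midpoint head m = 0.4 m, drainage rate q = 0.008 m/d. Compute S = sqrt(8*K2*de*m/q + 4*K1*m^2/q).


S^2 = 8*K2*de*m/q + 4*K1*m^2/q
S^2 = 8*0.5*4*0.4/0.008 + 4*0.7*0.4^2/0.008
S = sqrt(856.0000)

29.2575 m


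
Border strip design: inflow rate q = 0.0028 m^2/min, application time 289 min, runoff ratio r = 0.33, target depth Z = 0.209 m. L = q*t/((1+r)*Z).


L = q*t/((1+r)*Z)
L = 0.0028*289/((1+0.33)*0.209)
L = 0.8092/0.27797

2.9111 m


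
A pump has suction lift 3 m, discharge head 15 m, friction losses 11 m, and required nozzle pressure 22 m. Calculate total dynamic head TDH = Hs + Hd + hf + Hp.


TDH = Hs + Hd + hf + Hp = 3 + 15 + 11 + 22 = 51

51 m


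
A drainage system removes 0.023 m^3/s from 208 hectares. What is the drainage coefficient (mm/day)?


DC = Q * 86400 / (A * 10000) * 1000
DC = 0.023 * 86400 / (208 * 10000) * 1000
DC = 1987200.0000 / 2080000

0.9554 mm/day


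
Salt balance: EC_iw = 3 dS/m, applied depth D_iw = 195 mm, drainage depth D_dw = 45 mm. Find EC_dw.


EC_dw = EC_iw * D_iw / D_dw
EC_dw = 3 * 195 / 45
EC_dw = 585 / 45

13.0000 dS/m


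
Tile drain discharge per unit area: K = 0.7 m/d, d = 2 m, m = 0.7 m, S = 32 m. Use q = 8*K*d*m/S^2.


q = 8*K*d*m/S^2
q = 8*0.7*2*0.7/32^2
q = 7.8400 / 1024

0.0077 m/d


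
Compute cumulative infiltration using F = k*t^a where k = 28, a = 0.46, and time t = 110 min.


F = k * t^a = 28 * 110^0.46
F = 28 * 8.690417

243.3317 mm


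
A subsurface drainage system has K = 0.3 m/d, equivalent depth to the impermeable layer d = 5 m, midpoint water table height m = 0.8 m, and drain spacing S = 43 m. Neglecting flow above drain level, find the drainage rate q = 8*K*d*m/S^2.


q = 8*K*d*m/S^2
q = 8*0.3*5*0.8/43^2
q = 9.6000 / 1849

0.0052 m/d


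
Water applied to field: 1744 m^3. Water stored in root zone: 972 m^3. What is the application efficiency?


Ea = V_root / V_field * 100 = 972 / 1744 * 100 = 55.7339%

55.7339 %


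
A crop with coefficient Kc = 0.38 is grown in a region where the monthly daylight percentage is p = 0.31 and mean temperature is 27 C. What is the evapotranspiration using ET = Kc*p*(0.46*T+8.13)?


ET = Kc * p * (0.46*T + 8.13)
ET = 0.38 * 0.31 * (0.46*27 + 8.13)
ET = 0.38 * 0.31 * 20.5500

2.4208 mm/day


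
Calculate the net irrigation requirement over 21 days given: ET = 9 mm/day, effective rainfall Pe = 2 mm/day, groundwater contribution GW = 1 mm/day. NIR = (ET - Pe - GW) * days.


Daily deficit = ET - Pe - GW = 9 - 2 - 1 = 6 mm/day
NIR = 6 * 21 = 126 mm

126.0000 mm


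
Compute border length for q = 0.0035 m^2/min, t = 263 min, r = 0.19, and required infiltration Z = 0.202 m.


L = q*t/((1+r)*Z)
L = 0.0035*263/((1+0.19)*0.202)
L = 0.9205/0.24038

3.8294 m


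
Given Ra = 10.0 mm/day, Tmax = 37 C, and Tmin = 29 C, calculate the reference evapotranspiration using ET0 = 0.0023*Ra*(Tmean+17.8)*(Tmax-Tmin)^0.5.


Tmean = (Tmax + Tmin)/2 = (37 + 29)/2 = 33.0
ET0 = 0.0023 * 10.0 * (33.0 + 17.8) * sqrt(37 - 29)
ET0 = 0.0023 * 10.0 * 50.8 * 2.828427

3.3047 mm/day


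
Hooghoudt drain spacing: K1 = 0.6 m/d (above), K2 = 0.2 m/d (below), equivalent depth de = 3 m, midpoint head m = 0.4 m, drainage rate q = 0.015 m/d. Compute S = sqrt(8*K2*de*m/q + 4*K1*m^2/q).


S^2 = 8*K2*de*m/q + 4*K1*m^2/q
S^2 = 8*0.2*3*0.4/0.015 + 4*0.6*0.4^2/0.015
S = sqrt(153.6000)

12.3935 m


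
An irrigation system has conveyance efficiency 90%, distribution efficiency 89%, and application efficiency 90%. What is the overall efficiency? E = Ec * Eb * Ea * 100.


Ec = 0.9, Eb = 0.89, Ea = 0.9
E = 0.9 * 0.89 * 0.9 * 100 = 72.0900%

72.0900 %


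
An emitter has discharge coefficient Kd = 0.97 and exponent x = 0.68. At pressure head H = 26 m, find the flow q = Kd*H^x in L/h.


q = Kd * H^x = 0.97 * 26^0.68 = 0.97 * 9.166043

8.8911 L/h


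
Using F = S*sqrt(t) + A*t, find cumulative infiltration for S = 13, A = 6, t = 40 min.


F = S*sqrt(t) + A*t
F = 13*sqrt(40) + 6*40
F = 13*6.324555 + 240

322.2192 mm


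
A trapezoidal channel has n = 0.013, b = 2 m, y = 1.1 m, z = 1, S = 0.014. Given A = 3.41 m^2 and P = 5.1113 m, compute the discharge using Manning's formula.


R = A/P = 3.41/5.1113 = 0.667149
Q = (1/0.013) * 3.41 * 0.667149^(2/3) * 0.014^0.5

23.6968 m^3/s


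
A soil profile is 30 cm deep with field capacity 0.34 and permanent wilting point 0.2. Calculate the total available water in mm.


AWC = (FC - PWP) * d * 10
AWC = (0.34 - 0.2) * 30 * 10
AWC = 0.1400 * 30 * 10

42.0000 mm


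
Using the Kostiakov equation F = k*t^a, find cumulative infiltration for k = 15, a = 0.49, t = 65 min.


F = k * t^a = 15 * 65^0.49
F = 15 * 7.732636

115.9895 mm


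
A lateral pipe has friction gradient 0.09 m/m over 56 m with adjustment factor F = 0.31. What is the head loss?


hf = J * L * F = 0.09 * 56 * 0.31 = 1.5624 m

1.5624 m


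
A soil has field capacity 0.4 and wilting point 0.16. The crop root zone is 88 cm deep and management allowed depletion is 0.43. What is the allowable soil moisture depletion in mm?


SMD = (FC - PWP) * d * MAD * 10
SMD = (0.4 - 0.16) * 88 * 0.43 * 10
SMD = 0.2400 * 88 * 0.43 * 10

90.8160 mm


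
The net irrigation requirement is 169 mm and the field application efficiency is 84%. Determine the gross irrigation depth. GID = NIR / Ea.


Ea = 84% = 0.84
GID = NIR / Ea = 169 / 0.84 = 201.1905 mm

201.1905 mm


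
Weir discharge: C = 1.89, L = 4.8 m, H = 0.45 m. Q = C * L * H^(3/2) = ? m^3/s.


Q = C * L * H^(3/2) = 1.89 * 4.8 * 0.45^1.5 = 1.89 * 4.8 * 0.301869

2.7386 m^3/s


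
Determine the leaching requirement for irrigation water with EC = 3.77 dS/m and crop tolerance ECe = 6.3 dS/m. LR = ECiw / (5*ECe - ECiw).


LR = ECiw / (5*ECe - ECiw)
LR = 3.77 / (5*6.3 - 3.77)
LR = 3.77 / 27.7300

0.1360


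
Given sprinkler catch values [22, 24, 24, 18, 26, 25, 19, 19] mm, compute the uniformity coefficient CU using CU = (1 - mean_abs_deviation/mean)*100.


mean = 22.125000 mm
MAD = 2.625000 mm
CU = (1 - 2.625000/22.125000)*100

88.1356 %


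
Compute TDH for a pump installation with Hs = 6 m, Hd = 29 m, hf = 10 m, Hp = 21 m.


TDH = Hs + Hd + hf + Hp = 6 + 29 + 10 + 21 = 66

66 m


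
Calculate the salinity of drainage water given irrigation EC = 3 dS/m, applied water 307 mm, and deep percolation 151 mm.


EC_dw = EC_iw * D_iw / D_dw
EC_dw = 3 * 307 / 151
EC_dw = 921 / 151

6.0993 dS/m


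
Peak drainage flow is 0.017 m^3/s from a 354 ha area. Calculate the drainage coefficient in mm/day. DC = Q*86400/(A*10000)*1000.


DC = Q * 86400 / (A * 10000) * 1000
DC = 0.017 * 86400 / (354 * 10000) * 1000
DC = 1468800.0000 / 3540000

0.4149 mm/day


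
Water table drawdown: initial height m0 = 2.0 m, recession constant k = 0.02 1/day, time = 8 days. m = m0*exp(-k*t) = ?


m = m0 * exp(-k*t)
m = 2.0 * exp(-0.02 * 8)
m = 2.0 * exp(-0.1600)

1.7043 m


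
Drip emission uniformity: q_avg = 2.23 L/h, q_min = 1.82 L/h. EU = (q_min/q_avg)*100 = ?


EU = (q_min/q_avg)*100 = (1.82/2.23)*100 = 81.6143%

81.6143 %


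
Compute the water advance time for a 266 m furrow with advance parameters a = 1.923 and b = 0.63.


t = (L/a)^(1/b)
t = (266/1.923)^(1/0.63)
t = 138.325533^(1/0.63)

2501.8295 min


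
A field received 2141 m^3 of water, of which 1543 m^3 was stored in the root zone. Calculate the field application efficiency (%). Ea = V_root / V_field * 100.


Ea = V_root / V_field * 100 = 1543 / 2141 * 100 = 72.0691%

72.0691 %


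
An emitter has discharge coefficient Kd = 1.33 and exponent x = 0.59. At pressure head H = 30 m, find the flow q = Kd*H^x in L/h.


q = Kd * H^x = 1.33 * 30^0.59 = 1.33 * 7.438777

9.8936 L/h


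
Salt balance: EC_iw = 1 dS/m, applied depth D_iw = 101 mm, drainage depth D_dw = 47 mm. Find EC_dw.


EC_dw = EC_iw * D_iw / D_dw
EC_dw = 1 * 101 / 47
EC_dw = 101 / 47

2.1489 dS/m


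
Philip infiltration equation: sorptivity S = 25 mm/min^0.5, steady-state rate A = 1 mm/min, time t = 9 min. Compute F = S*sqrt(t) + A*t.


F = S*sqrt(t) + A*t
F = 25*sqrt(9) + 1*9
F = 25*3.000000 + 9

84.0000 mm


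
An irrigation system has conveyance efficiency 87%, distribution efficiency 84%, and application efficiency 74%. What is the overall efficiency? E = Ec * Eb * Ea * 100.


Ec = 0.87, Eb = 0.84, Ea = 0.74
E = 0.87 * 0.84 * 0.74 * 100 = 54.0792%

54.0792 %


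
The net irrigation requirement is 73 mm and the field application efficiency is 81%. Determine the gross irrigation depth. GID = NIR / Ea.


Ea = 81% = 0.81
GID = NIR / Ea = 73 / 0.81 = 90.1235 mm

90.1235 mm


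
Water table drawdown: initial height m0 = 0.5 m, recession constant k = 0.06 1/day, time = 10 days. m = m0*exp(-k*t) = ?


m = m0 * exp(-k*t)
m = 0.5 * exp(-0.06 * 10)
m = 0.5 * exp(-0.6000)

0.2744 m


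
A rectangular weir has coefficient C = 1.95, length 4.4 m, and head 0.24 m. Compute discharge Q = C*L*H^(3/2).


Q = C * L * H^(3/2) = 1.95 * 4.4 * 0.24^1.5 = 1.95 * 4.4 * 0.117576

1.0088 m^3/s


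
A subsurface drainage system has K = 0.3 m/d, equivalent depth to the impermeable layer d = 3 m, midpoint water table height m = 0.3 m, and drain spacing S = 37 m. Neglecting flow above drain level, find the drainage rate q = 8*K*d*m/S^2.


q = 8*K*d*m/S^2
q = 8*0.3*3*0.3/37^2
q = 2.1600 / 1369

0.0016 m/d


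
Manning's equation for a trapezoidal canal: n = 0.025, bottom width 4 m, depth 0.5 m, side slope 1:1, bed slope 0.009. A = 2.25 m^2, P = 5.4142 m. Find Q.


R = A/P = 2.25/5.4142 = 0.415574
Q = (1/0.025) * 2.25 * 0.415574^(2/3) * 0.009^0.5

4.7548 m^3/s


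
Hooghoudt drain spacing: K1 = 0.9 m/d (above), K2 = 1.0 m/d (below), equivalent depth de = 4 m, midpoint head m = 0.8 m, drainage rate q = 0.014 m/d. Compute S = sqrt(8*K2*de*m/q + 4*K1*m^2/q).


S^2 = 8*K2*de*m/q + 4*K1*m^2/q
S^2 = 8*1.0*4*0.8/0.014 + 4*0.9*0.8^2/0.014
S = sqrt(1993.1429)

44.6446 m


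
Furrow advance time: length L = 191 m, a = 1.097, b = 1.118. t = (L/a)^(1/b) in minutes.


t = (L/a)^(1/b)
t = (191/1.097)^(1/1.118)
t = 174.111212^(1/1.118)

100.9991 min


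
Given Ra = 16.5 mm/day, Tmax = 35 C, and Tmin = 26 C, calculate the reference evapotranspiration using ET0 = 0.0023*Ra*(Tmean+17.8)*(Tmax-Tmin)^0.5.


Tmean = (Tmax + Tmin)/2 = (35 + 26)/2 = 30.5
ET0 = 0.0023 * 16.5 * (30.5 + 17.8) * sqrt(35 - 26)
ET0 = 0.0023 * 16.5 * 48.3 * 3.000000

5.4990 mm/day


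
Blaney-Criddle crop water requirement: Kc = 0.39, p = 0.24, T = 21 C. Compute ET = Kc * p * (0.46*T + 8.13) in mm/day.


ET = Kc * p * (0.46*T + 8.13)
ET = 0.39 * 0.24 * (0.46*21 + 8.13)
ET = 0.39 * 0.24 * 17.7900

1.6651 mm/day


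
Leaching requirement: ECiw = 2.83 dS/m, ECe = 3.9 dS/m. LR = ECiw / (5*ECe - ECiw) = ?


LR = ECiw / (5*ECe - ECiw)
LR = 2.83 / (5*3.9 - 2.83)
LR = 2.83 / 16.6700

0.1698


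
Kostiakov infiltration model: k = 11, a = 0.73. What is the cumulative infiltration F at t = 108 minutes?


F = k * t^a = 11 * 108^0.73
F = 11 * 30.506989

335.5769 mm


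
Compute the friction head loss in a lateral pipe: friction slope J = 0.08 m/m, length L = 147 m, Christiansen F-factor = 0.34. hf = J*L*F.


hf = J * L * F = 0.08 * 147 * 0.34 = 3.9984 m

3.9984 m


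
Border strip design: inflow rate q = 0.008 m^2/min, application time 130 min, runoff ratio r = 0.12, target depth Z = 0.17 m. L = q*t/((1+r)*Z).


L = q*t/((1+r)*Z)
L = 0.008*130/((1+0.12)*0.17)
L = 1.04/0.1904

5.4622 m


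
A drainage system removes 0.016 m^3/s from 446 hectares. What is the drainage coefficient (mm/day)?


DC = Q * 86400 / (A * 10000) * 1000
DC = 0.016 * 86400 / (446 * 10000) * 1000
DC = 1382400.0000 / 4460000

0.3100 mm/day


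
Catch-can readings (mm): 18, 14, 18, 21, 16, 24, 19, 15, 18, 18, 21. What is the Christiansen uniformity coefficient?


mean = 18.363636 mm
MAD = 2.099174 mm
CU = (1 - 2.099174/18.363636)*100

88.5689 %


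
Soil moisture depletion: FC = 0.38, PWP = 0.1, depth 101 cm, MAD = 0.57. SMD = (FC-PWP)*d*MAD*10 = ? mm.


SMD = (FC - PWP) * d * MAD * 10
SMD = (0.38 - 0.1) * 101 * 0.57 * 10
SMD = 0.2800 * 101 * 0.57 * 10

161.1960 mm


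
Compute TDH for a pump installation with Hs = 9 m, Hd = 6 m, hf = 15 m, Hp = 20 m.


TDH = Hs + Hd + hf + Hp = 9 + 6 + 15 + 20 = 50

50 m


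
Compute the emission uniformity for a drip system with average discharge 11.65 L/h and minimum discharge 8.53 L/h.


EU = (q_min/q_avg)*100 = (8.53/11.65)*100 = 73.2189%

73.2189 %


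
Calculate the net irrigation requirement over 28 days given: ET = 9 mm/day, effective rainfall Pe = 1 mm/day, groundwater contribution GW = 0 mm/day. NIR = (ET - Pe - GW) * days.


Daily deficit = ET - Pe - GW = 9 - 1 - 0 = 8 mm/day
NIR = 8 * 28 = 224 mm

224.0000 mm


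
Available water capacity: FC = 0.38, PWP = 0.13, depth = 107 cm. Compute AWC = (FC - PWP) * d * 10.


AWC = (FC - PWP) * d * 10
AWC = (0.38 - 0.13) * 107 * 10
AWC = 0.2500 * 107 * 10

267.5000 mm


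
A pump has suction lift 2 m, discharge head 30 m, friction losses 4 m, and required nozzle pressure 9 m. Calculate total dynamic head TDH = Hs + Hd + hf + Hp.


TDH = Hs + Hd + hf + Hp = 2 + 30 + 4 + 9 = 45

45 m


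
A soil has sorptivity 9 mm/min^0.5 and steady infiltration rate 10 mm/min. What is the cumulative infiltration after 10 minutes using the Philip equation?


F = S*sqrt(t) + A*t
F = 9*sqrt(10) + 10*10
F = 9*3.162278 + 100

128.4605 mm


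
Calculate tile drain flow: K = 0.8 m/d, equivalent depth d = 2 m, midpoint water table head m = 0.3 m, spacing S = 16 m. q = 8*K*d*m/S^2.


q = 8*K*d*m/S^2
q = 8*0.8*2*0.3/16^2
q = 3.8400 / 256

0.0150 m/d


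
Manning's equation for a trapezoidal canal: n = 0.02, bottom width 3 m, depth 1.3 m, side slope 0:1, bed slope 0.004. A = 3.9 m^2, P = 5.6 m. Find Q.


R = A/P = 3.9/5.6 = 0.696429
Q = (1/0.02) * 3.9 * 0.696429^(2/3) * 0.004^0.5

9.6898 m^3/s
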